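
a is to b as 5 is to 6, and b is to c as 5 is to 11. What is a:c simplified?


Given a:b = 5:6 and b:c = 5:11
Make b consistent. Multiply first ratio by 5: a:b = 25:30
Multiply second ratio by 6: b:c = 30:66
Now b = 30 in both, so a:b:c = 25:30:66
Therefore a:c = 25:66
Simplify by GCD: a:c = 25:66

25:66


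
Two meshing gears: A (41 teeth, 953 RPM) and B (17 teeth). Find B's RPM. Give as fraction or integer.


Gear ratio: teeth_A * RPM_A = teeth_B * RPM_B
41 * 953 = 17 * RPM_B
39073 = 17 * RPM_B
RPM_B = 39073 / 17
RPM_B = 39073/17

39073/17


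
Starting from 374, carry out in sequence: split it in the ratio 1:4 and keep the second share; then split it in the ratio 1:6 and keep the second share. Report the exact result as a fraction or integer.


Start with 374.
Step 1: Split 1:4, second share = 374 * 4/5 = 1496/5
Step 2: Split 1:6, second share = 1496/5 * 6/7 = 8976/35
Final result = 8976/35

8976/35


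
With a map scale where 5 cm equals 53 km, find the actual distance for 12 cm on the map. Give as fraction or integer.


Map scale: 5 cm = 53 km
Measured distance on map = 12 cm
Set up proportion: 12 * 53 / 5
= 636 / 5
= 636/5 km

636/5


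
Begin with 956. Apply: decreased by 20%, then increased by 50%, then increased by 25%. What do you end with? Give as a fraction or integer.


Start: 956
Step 1: decrease by 20% => multiply by 80/100
  956 * 80/100 = 3824/5
Step 2: increase by 50% => multiply by 150/100
  3824/5 * 150/100 = 5736/5
Step 3: increase by 25% => multiply by 125/100
  5736/5 * 125/100 = 1434
Final value = 1434

1434


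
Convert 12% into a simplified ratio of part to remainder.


Part = 12%, Remainder = 88%
Ratio = 12:88
GCD(12, 88) = 4
Simplify: 3:22 = 3:22

3:22


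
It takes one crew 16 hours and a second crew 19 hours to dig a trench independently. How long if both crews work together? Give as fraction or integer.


Rate of A = 1/16 job per hour
Rate of B = 1/19 job per hour
Combined rate = 1/16 + 1/19
Find common denominator: (19 + 16)/(16*19) = 35/304
Combined rate = 35/304 job per hour
Time together = 1 / (35/304) = 304/35 hours

304/35


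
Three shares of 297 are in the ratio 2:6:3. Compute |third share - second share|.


Total parts = 2 + 6 + 3 = 11
Value per part = 297 / 11 = 27
Shares: 2*27=54, 6*27=162, 3*27=81
Third share = 81, second share = 162
Difference = |81 - 162| = 81

81


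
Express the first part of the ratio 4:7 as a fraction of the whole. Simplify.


Total parts = 4 + 7 = 11
First part fraction = 4/11
Simplify: 4/11 = 4/11

4/11


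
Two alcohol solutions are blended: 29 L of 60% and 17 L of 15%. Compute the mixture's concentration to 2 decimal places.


Solute in mixture 1 = 60% of 29 L = 29*60/100 = 87/5 L
Solute in mixture 2 = 15% of 17 L = 17*15/100 = 51/20 L
Total solute = 87/5 + 51/20 = 399/20 L
Total volume = 29 + 17 = 46 L
Final concentration = 399/20/46 * 100 = 43.37%

43.37


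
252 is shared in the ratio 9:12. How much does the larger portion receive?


Total parts = 9 + 12 = 21
Value per part = 252 / 21 = 12
First share = 9 * 12 = 108
Second share = 12 * 12 = 144
Larger share = 144

144


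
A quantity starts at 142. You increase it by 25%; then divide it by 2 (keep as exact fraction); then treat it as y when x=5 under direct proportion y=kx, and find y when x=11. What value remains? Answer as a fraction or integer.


Start with 142.
Step 1: Increase by 25%: 142 * 125/100 = 355/2
Step 2: Divide by 2: 355/2 / 2 = 355/4
Step 3: Direct prop: k = (355/4)/5; new y = k*11 = 355/4*11/5 = 781/4
Final result = 781/4

781/4


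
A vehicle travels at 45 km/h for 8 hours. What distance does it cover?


Using distance = speed * time
Speed = 45 km/h
Time = 8 hours
Distance = 45 * 8
= 360 km

360


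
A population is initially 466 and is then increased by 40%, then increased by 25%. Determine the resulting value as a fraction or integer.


Start: 466
Step 1: increase by 40% => multiply by 140/100
  466 * 140/100 = 3262/5
Step 2: increase by 25% => multiply by 125/100
  3262/5 * 125/100 = 1631/2
Final value = 1631/2

1631/2


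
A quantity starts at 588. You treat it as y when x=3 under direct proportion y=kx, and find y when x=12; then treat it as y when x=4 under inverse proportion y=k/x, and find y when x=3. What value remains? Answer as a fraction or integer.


Start with 588.
Step 1: Direct prop: k = (588)/3; new y = k*12 = 588*12/3 = 2352
Step 2: Inverse prop: k = (2352)*4; new y = k/3 = 2352*4/3 = 3136
Final result = 3136

3136


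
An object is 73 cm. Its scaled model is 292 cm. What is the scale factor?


Original length = 73 cm
Scaled length = 292 cm
Scale factor = 292 / 73
= 4

4


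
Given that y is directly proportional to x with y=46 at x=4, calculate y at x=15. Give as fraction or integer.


Direct proportion: y = kx
Find k: k = 46/4 = 23/2
Compute y at x=15: y = 23/2 * 15
y = 345/2

345/2


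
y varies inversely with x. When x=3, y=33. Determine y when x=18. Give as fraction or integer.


Inverse proportion: y = k/x
Find k: k = 3 * 33 = 99
Compute y at x=18: y = 99/18
y = 11/2

11/2


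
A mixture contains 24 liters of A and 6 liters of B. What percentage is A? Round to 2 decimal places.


Volume of A = 24 L
Volume of B = 6 L
Total volume = 24 + 6 = 30 L
Percentage of A = (24/30) * 100
= 80.00%

80.00


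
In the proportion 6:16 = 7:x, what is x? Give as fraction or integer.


Setting up: 6/16 = 7/x
Cross multiply: 6 * x = 16 * 7
6x = 112
x = 112/6
x = 56/3

56/3


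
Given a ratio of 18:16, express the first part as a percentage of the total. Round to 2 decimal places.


Total parts = 18 + 16 = 34
First part fraction = 18/34
Percentage = (18/34) * 100
= 0.529412 * 100
= 52.94%

52.94


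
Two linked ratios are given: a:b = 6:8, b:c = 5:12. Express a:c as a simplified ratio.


Given a:b = 6:8 and b:c = 5:12
Make b consistent. Multiply first ratio by 5: a:b = 30:40
Multiply second ratio by 8: b:c = 40:96
Now b = 40 in both, so a:b:c = 30:40:96
Therefore a:c = 30:96
Simplify by GCD: a:c = 5:16

5:16


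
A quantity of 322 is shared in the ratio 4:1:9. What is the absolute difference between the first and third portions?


Total parts = 4 + 1 + 9 = 14
Value per part = 322 / 14 = 23
Shares: 4*23=92, 1*23=23, 9*23=207
First share = 92, third share = 207
Difference = |92 - 207| = 115

115


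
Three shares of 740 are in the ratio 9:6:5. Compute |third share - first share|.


Total parts = 9 + 6 + 5 = 20
Value per part = 740 / 20 = 37
Shares: 9*37=333, 6*37=222, 5*37=185
Third share = 185, first share = 333
Difference = |185 - 333| = 148

148


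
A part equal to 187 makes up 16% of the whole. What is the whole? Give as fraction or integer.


Given: 187 is 16% of the whole
Set up: 187 = 16/100 * whole
whole = 187 * 100 / 16
whole = 18700 / 16
whole = 4675/4

4675/4


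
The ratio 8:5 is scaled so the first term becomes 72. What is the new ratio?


Original ratio: 8:5
First term target: 72
Scale factor = 72 / 8 = 9
Multiply second term: 5 * 9 = 45
Equivalent ratio = 72:45

72:45


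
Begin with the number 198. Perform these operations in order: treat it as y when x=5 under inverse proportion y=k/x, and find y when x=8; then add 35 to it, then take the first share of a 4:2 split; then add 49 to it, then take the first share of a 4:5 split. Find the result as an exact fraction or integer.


Start with 198.
Step 1: Inverse prop: k = (198)*5; new y = k/8 = 198*5/8 = 495/4
Step 2: Add 35: 495/4+35=635/4; split 4:2 first = 635/4*4/6 = 635/6
Step 3: Add 49: 635/6+49=929/6; split 4:5 first = 929/6*4/9 = 1858/27
Final result = 1858/27

1858/27


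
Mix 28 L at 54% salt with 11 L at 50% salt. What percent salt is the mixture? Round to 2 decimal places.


Solute in mixture 1 = 54% of 28 L = 28*54/100 = 378/25 L
Solute in mixture 2 = 50% of 11 L = 11*50/100 = 11/2 L
Total solute = 378/25 + 11/2 = 1031/50 L
Total volume = 28 + 11 = 39 L
Final concentration = 1031/50/39 * 100 = 52.87%

52.87


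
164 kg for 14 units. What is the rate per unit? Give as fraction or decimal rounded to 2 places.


Total kg = 164
Number of units = 14
Unit rate = 164 / 14
= 11.71 kg per unit

11.71


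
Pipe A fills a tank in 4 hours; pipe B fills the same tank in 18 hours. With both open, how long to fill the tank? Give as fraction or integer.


Rate of A = 1/4 job per hour
Rate of B = 1/18 job per hour
Combined rate = 1/4 + 1/18
Find common denominator: (18 + 4)/(4*18) = 22/72
Combined rate = 11/36 job per hour
Time together = 1 / (11/36) = 36/11 hours

36/11


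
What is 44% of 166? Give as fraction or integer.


Compute 44% of 166
Convert percentage: 44% = 44/100
Multiply: 166 * 44/100
= 7304/100
= 1826/25

1826/25


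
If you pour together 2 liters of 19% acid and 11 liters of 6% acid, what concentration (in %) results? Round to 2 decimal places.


Solute in mixture 1 = 19% of 2 L = 2*19/100 = 19/50 L
Solute in mixture 2 = 6% of 11 L = 11*6/100 = 33/50 L
Total solute = 19/50 + 33/50 = 26/25 L
Total volume = 2 + 11 = 13 L
Final concentration = 26/25/13 * 100 = 8.00%

8.00


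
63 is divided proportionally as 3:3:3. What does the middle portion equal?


Ratio = 3:3:3
Total parts = 3 + 3 + 3 = 9
Value per part = 63 / 9 = 7
First share = 3 * 7 = 21
Middle share = 3 * 7 = 21
Third share = 3 * 7 = 21

21


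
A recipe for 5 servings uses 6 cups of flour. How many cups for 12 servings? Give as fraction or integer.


Original: 6 cups for 5 servings
Target servings = 12
Scaling factor = 12/5
New amount = 6 * 12/5
= 72/5
= 72/5 cups

72/5


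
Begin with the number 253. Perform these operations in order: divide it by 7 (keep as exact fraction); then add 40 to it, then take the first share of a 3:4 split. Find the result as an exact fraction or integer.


Start with 253.
Step 1: Divide by 7: 253 / 7 = 253/7
Step 2: Add 40: 253/7+40=533/7; split 3:4 first = 533/7*3/7 = 1599/49
Final result = 1599/49

1599/49


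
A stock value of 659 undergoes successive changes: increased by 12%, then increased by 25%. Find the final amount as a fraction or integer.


Start: 659
Step 1: increase by 12% => multiply by 112/100
  659 * 112/100 = 18452/25
Step 2: increase by 25% => multiply by 125/100
  18452/25 * 125/100 = 4613/5
Final value = 4613/5

4613/5


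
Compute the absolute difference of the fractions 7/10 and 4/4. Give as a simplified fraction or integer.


Simplify: 7/10 = 7/10 and 4/4 = 1
Find common denominator: LCD = 10
Convert: 7/10 and 10/10
Difference = |7 - 10|/10 = 3/10
Simplified = 3/10

3/10


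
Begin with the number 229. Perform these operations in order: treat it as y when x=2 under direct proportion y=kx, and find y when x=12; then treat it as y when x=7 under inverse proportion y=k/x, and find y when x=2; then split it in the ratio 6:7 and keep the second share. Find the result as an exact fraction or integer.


Start with 229.
Step 1: Direct prop: k = (229)/2; new y = k*12 = 229*12/2 = 1374
Step 2: Inverse prop: k = (1374)*7; new y = k/2 = 1374*7/2 = 4809
Step 3: Split 6:7, second share = 4809 * 7/13 = 33663/13
Final result = 33663/13

33663/13


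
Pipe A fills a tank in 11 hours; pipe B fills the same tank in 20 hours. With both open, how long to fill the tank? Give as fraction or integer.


Rate of A = 1/11 job per hour
Rate of B = 1/20 job per hour
Combined rate = 1/11 + 1/20
Find common denominator: (20 + 11)/(11*20) = 31/220
Combined rate = 31/220 job per hour
Time together = 1 / (31/220) = 220/31 hours

220/31


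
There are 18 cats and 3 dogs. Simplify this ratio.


Find GCD(18, 3)
GCD = 3
Divide both by 3: 18/3 = 6, 3/3 = 1
Simplified ratio = 6:1

6:1


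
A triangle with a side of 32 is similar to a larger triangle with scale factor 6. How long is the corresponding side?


Similar triangles have proportional sides
Scale factor = 6
Smaller side = 32
Corresponding larger side = 32 * 6
= 192

192


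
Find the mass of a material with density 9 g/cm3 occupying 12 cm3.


Using mass = density * volume
Density = 9 g/cm3
Volume = 12 cm3
Mass = 9 * 12
= 108 g

108


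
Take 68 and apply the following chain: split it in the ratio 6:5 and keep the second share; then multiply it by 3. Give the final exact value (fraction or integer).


Start with 68.
Step 1: Split 6:5, second share = 68 * 5/11 = 340/11
Step 2: Multiply by 3: 340/11 * 3 = 1020/11
Final result = 1020/11

1020/11


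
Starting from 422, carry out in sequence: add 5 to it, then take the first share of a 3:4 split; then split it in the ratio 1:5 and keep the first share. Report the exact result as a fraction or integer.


Start with 422.
Step 1: Add 5: 422+5=427; split 3:4 first = 427*3/7 = 183
Step 2: Split 1:5, first share = 183 * 1/6 = 61/2
Final result = 61/2

61/2


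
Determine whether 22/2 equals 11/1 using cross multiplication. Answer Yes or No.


Cross multiply to check 22/2 = 11/1
Left cross product: 22 * 1 = 22
Right cross product: 2 * 11 = 22
22 = 22
Equal, so proportions match => Yes

Yes


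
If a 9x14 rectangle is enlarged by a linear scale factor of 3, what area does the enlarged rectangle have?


Original dimensions: 9 x 14
Enlargement factor = 3
New width = 9 * 3 = 27
New height = 14 * 3 = 42
New area = 27 * 42 = 1134

1134


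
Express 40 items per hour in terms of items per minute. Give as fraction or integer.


Converting from per hour to per minute
Rate = 40 items per hour
Divide by 60: 40/60
= 2/3 items per minute

2/3


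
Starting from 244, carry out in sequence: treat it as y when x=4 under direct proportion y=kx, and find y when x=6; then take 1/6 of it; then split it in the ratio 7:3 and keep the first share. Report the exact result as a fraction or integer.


Start with 244.
Step 1: Direct prop: k = (244)/4; new y = k*6 = 244*6/4 = 366
Step 2: Take 1/6: 366 * 1/6 = 61
Step 3: Split 7:3, first share = 61 * 7/10 = 427/10
Final result = 427/10

427/10


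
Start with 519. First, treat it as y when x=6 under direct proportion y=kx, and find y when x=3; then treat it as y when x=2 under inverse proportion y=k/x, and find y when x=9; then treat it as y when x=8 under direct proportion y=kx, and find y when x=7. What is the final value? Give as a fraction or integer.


Start with 519.
Step 1: Direct prop: k = (519)/6; new y = k*3 = 519*3/6 = 519/2
Step 2: Inverse prop: k = (519/2)*2; new y = k/9 = 519/2*2/9 = 173/3
Step 3: Direct prop: k = (173/3)/8; new y = k*7 = 173/3*7/8 = 1211/24
Final result = 1211/24

1211/24


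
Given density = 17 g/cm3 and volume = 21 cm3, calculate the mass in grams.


Using mass = density * volume
Density = 17 g/cm3
Volume = 21 cm3
Mass = 17 * 21
= 357 g

357


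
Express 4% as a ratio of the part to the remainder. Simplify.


Part = 4%, Remainder = 96%
Ratio = 4:96
GCD(4, 96) = 4
Simplify: 1:24 = 1:24

1:24


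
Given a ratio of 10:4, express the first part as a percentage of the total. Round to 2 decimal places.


Total parts = 10 + 4 = 14
First part fraction = 10/14
Percentage = (10/14) * 100
= 0.714286 * 100
= 71.43%

71.43


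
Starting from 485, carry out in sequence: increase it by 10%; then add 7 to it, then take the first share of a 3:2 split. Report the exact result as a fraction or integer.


Start with 485.
Step 1: Increase by 10%: 485 * 110/100 = 1067/2
Step 2: Add 7: 1067/2+7=1081/2; split 3:2 first = 1081/2*3/5 = 3243/10
Final result = 3243/10

3243/10


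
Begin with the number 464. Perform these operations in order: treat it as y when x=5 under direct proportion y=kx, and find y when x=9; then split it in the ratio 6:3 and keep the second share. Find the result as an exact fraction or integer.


Start with 464.
Step 1: Direct prop: k = (464)/5; new y = k*9 = 464*9/5 = 4176/5
Step 2: Split 6:3, second share = 4176/5 * 3/9 = 1392/5
Final result = 1392/5

1392/5


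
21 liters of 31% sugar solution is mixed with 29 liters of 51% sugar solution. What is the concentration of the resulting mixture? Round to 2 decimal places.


Solute in mixture 1 = 31% of 21 L = 21*31/100 = 651/100 L
Solute in mixture 2 = 51% of 29 L = 29*51/100 = 1479/100 L
Total solute = 651/100 + 1479/100 = 213/10 L
Total volume = 21 + 29 = 50 L
Final concentration = 213/10/50 * 100 = 42.60%

42.60


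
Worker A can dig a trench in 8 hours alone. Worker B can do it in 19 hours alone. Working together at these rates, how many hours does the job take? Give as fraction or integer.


Rate of A = 1/8 job per hour
Rate of B = 1/19 job per hour
Combined rate = 1/8 + 1/19
Find common denominator: (19 + 8)/(8*19) = 27/152
Combined rate = 27/152 job per hour
Time together = 1 / (27/152) = 152/27 hours

152/27


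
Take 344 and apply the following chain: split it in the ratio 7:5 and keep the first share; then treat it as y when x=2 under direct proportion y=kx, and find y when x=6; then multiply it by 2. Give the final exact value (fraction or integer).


Start with 344.
Step 1: Split 7:5, first share = 344 * 7/12 = 602/3
Step 2: Direct prop: k = (602/3)/2; new y = k*6 = 602/3*6/2 = 602
Step 3: Multiply by 2: 602 * 2 = 1204
Final result = 1204

1204


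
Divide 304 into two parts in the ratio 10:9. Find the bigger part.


Total parts = 10 + 9 = 19
Value per part = 304 / 19 = 16
First share = 10 * 16 = 160
Second share = 9 * 16 = 144
Larger share = 160

160


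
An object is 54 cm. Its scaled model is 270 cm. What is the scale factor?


Original length = 54 cm
Scaled length = 270 cm
Scale factor = 270 / 54
= 5

5


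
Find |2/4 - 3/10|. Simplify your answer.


Simplify: 2/4 = 1/2 and 3/10 = 3/10
Find common denominator: LCD = 10
Convert: 5/10 and 3/10
Difference = |5 - 3|/10 = 2/10
Simplified = 1/5

1/5


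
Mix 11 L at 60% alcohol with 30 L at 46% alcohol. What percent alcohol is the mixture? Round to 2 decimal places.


Solute in mixture 1 = 60% of 11 L = 11*60/100 = 33/5 L
Solute in mixture 2 = 46% of 30 L = 30*46/100 = 69/5 L
Total solute = 33/5 + 69/5 = 102/5 L
Total volume = 11 + 30 = 41 L
Final concentration = 102/5/41 * 100 = 49.76%

49.76


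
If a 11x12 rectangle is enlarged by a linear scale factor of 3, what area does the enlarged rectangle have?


Original dimensions: 11 x 12
Enlargement factor = 3
New width = 11 * 3 = 33
New height = 12 * 3 = 36
New area = 33 * 36 = 1188

1188


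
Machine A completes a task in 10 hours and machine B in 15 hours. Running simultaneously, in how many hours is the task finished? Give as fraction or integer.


Rate of A = 1/10 job per hour
Rate of B = 1/15 job per hour
Combined rate = 1/10 + 1/15
Find common denominator: (15 + 10)/(10*15) = 25/150
Combined rate = 1/6 job per hour
Time together = 1 / (1/6) = 6 hours

6


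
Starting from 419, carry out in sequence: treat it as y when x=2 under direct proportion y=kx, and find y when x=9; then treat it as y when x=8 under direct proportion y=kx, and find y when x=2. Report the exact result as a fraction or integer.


Start with 419.
Step 1: Direct prop: k = (419)/2; new y = k*9 = 419*9/2 = 3771/2
Step 2: Direct prop: k = (3771/2)/8; new y = k*2 = 3771/2*2/8 = 3771/8
Final result = 3771/8

3771/8


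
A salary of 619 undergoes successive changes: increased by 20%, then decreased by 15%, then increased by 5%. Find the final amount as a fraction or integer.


Start: 619
Step 1: increase by 20% => multiply by 120/100
  619 * 120/100 = 3714/5
Step 2: decrease by 15% => multiply by 85/100
  3714/5 * 85/100 = 31569/50
Step 3: increase by 5% => multiply by 105/100
  31569/50 * 105/100 = 662949/1000
Final value = 662949/1000

662949/1000


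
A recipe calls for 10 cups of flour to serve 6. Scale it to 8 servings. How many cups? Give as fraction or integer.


Original: 10 cups for 6 servings
Target servings = 8
Scaling factor = 8/6
New amount = 10 * 8/6
= 80/6
= 40/3 cups

40/3


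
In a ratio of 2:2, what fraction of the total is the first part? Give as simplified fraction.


Total parts = 2 + 2 = 4
First part fraction = 2/4
Simplify: 2/4 = 1/2

1/2


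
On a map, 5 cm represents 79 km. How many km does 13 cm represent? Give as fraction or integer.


Map scale: 5 cm = 79 km
Measured distance on map = 13 cm
Set up proportion: 13 * 79 / 5
= 1027 / 5
= 1027/5 km

1027/5


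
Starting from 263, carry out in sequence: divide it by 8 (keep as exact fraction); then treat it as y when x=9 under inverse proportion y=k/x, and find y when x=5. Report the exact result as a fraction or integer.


Start with 263.
Step 1: Divide by 8: 263 / 8 = 263/8
Step 2: Inverse prop: k = (263/8)*9; new y = k/5 = 263/8*9/5 = 2367/40
Final result = 2367/40

2367/40


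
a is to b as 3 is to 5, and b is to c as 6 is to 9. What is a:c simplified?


Given a:b = 3:5 and b:c = 6:9
Make b consistent. Multiply first ratio by 6: a:b = 18:30
Multiply second ratio by 5: b:c = 30:45
Now b = 30 in both, so a:b:c = 18:30:45
Therefore a:c = 18:45
Simplify by GCD: a:c = 2:5

2:5


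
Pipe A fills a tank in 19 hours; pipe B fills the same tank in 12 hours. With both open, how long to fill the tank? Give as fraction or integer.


Rate of A = 1/19 job per hour
Rate of B = 1/12 job per hour
Combined rate = 1/19 + 1/12
Find common denominator: (12 + 19)/(19*12) = 31/228
Combined rate = 31/228 job per hour
Time together = 1 / (31/228) = 228/31 hours

228/31


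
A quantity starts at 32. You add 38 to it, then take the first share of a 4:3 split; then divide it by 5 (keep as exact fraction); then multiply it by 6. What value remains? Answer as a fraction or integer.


Start with 32.
Step 1: Add 38: 32+38=70; split 4:3 first = 70*4/7 = 40
Step 2: Divide by 5: 40 / 5 = 8
Step 3: Multiply by 6: 8 * 6 = 48
Final result = 48

48


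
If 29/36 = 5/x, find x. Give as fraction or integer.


Setting up: 29/36 = 5/x
Cross multiply: 29 * x = 36 * 5
29x = 180
x = 180/29
x = 180/29

180/29


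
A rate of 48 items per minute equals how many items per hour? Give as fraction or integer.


Converting from per minute to per hour
Rate = 48 items per minute
Multiply by 60: 48 * 60
= 2880 items per hour

2880


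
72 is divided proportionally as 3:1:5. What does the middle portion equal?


Ratio = 3:1:5
Total parts = 3 + 1 + 5 = 9
Value per part = 72 / 9 = 8
First share = 3 * 8 = 24
Middle share = 1 * 8 = 8
Third share = 5 * 8 = 40

8


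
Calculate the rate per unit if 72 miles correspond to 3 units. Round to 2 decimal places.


Total miles = 72
Number of units = 3
Unit rate = 72 / 3
= 24 miles per unit

24


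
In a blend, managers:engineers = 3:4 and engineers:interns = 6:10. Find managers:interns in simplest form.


Given a:b = 3:4 and b:c = 6:10
Make b consistent. Multiply first ratio by 6: a:b = 18:24
Multiply second ratio by 4: b:c = 24:40
Now b = 24 in both, so a:b:c = 18:24:40
Therefore a:c = 18:40
Simplify by GCD: a:c = 9:20

9:20


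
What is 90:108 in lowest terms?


Find GCD(90, 108)
GCD = 18
Divide both by 18: 90/18 = 5, 108/18 = 6
Simplified ratio = 5:6

5:6


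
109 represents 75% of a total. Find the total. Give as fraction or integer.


Given: 109 is 75% of the whole
Set up: 109 = 75/100 * whole
whole = 109 * 100 / 75
whole = 10900 / 75
whole = 436/3

436/3


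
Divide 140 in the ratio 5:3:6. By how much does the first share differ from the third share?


Total parts = 5 + 3 + 6 = 14
Value per part = 140 / 14 = 10
Shares: 5*10=50, 3*10=30, 6*10=60
First share = 50, third share = 60
Difference = |50 - 60| = 10

10


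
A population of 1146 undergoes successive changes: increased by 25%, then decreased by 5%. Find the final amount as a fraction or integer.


Start: 1146
Step 1: increase by 25% => multiply by 125/100
  1146 * 125/100 = 2865/2
Step 2: decrease by 5% => multiply by 95/100
  2865/2 * 95/100 = 10887/8
Final value = 10887/8

10887/8


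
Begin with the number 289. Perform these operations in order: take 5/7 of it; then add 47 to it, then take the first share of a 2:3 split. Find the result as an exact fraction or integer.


Start with 289.
Step 1: Take 5/7: 289 * 5/7 = 1445/7
Step 2: Add 47: 1445/7+47=1774/7; split 2:3 first = 1774/7*2/5 = 3548/35
Final result = 3548/35

3548/35


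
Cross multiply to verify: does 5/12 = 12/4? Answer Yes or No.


Cross multiply to check 5/12 = 12/4
Left cross product: 5 * 4 = 20
Right cross product: 12 * 12 = 144
20 != 144
Not equal, so proportions differ => No

No


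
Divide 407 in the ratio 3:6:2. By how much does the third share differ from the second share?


Total parts = 3 + 6 + 2 = 11
Value per part = 407 / 11 = 37
Shares: 3*37=111, 6*37=222, 2*37=74
Third share = 74, second share = 222
Difference = |74 - 222| = 148

148


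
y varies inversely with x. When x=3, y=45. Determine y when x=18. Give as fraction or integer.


Inverse proportion: y = k/x
Find k: k = 3 * 45 = 135
Compute y at x=18: y = 135/18
y = 15/2

15/2


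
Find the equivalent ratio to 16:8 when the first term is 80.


Original ratio: 16:8
First term target: 80
Scale factor = 80 / 16 = 5
Multiply second term: 8 * 5 = 40
Equivalent ratio = 80:40

80:40


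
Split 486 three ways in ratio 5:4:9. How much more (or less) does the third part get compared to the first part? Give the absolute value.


Total parts = 5 + 4 + 9 = 18
Value per part = 486 / 18 = 27
Shares: 5*27=135, 4*27=108, 9*27=243
Third share = 243, first share = 135
Difference = |243 - 135| = 108

108


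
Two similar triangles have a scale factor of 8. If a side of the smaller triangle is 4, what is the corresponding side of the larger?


Similar triangles have proportional sides
Scale factor = 8
Smaller side = 4
Corresponding larger side = 4 * 8
= 32

32


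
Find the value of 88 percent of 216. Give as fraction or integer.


Compute 88% of 216
Convert percentage: 88% = 88/100
Multiply: 216 * 88/100
= 19008/100
= 4752/25

4752/25


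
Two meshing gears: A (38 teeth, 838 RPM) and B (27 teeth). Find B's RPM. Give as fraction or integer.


Gear ratio: teeth_A * RPM_A = teeth_B * RPM_B
38 * 838 = 27 * RPM_B
31844 = 27 * RPM_B
RPM_B = 31844 / 27
RPM_B = 31844/27

31844/27


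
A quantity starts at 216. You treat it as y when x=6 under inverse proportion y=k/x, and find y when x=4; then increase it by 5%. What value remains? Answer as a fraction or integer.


Start with 216.
Step 1: Inverse prop: k = (216)*6; new y = k/4 = 216*6/4 = 324
Step 2: Increase by 5%: 324 * 105/100 = 1701/5
Final result = 1701/5

1701/5


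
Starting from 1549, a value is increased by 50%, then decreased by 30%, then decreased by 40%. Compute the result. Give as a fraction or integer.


Start: 1549
Step 1: increase by 50% => multiply by 150/100
  1549 * 150/100 = 4647/2
Step 2: decrease by 30% => multiply by 70/100
  4647/2 * 70/100 = 32529/20
Step 3: decrease by 40% => multiply by 60/100
  32529/20 * 60/100 = 97587/100
Final value = 97587/100

97587/100


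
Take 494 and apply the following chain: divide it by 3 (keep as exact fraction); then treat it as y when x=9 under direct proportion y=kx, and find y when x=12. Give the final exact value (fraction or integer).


Start with 494.
Step 1: Divide by 3: 494 / 3 = 494/3
Step 2: Direct prop: k = (494/3)/9; new y = k*12 = 494/3*12/9 = 1976/9
Final result = 1976/9

1976/9


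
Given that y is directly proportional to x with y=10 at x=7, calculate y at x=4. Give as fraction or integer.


Direct proportion: y = kx
Find k: k = 10/7 = 10/7
Compute y at x=4: y = 10/7 * 4
y = 40/7

40/7


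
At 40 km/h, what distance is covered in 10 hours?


Using distance = speed * time
Speed = 40 km/h
Time = 10 hours
Distance = 40 * 10
= 400 km

400


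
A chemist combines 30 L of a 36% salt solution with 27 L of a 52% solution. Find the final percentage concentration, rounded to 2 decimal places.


Solute in mixture 1 = 36% of 30 L = 30*36/100 = 54/5 L
Solute in mixture 2 = 52% of 27 L = 27*52/100 = 351/25 L
Total solute = 54/5 + 351/25 = 621/25 L
Total volume = 30 + 27 = 57 L
Final concentration = 621/25/57 * 100 = 43.58%

43.58


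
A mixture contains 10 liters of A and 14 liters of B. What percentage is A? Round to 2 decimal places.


Volume of A = 10 L
Volume of B = 14 L
Total volume = 10 + 14 = 24 L
Percentage of A = (10/24) * 100
= 41.67%

41.67


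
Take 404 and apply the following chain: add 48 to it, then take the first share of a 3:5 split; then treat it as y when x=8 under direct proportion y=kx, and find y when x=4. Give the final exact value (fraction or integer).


Start with 404.
Step 1: Add 48: 404+48=452; split 3:5 first = 452*3/8 = 339/2
Step 2: Direct prop: k = (339/2)/8; new y = k*4 = 339/2*4/8 = 339/4
Final result = 339/4

339/4


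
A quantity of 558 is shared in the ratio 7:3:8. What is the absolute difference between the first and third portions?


Total parts = 7 + 3 + 8 = 18
Value per part = 558 / 18 = 31
Shares: 7*31=217, 3*31=93, 8*31=248
First share = 217, third share = 248
Difference = |217 - 248| = 31

31


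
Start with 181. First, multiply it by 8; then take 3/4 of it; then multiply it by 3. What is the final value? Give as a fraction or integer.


Start with 181.
Step 1: Multiply by 8: 181 * 8 = 1448
Step 2: Take 3/4: 1448 * 3/4 = 1086
Step 3: Multiply by 3: 1086 * 3 = 3258
Final result = 3258

3258


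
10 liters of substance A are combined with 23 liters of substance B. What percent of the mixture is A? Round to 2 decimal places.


Volume of A = 10 L
Volume of B = 23 L
Total volume = 10 + 23 = 33 L
Percentage of A = (10/33) * 100
= 30.30%

30.30


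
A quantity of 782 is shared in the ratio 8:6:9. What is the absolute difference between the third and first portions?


Total parts = 8 + 6 + 9 = 23
Value per part = 782 / 23 = 34
Shares: 8*34=272, 6*34=204, 9*34=306
Third share = 306, first share = 272
Difference = |306 - 272| = 34

34


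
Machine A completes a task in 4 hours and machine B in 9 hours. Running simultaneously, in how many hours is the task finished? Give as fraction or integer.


Rate of A = 1/4 job per hour
Rate of B = 1/9 job per hour
Combined rate = 1/4 + 1/9
Find common denominator: (9 + 4)/(4*9) = 13/36
Combined rate = 13/36 job per hour
Time together = 1 / (13/36) = 36/13 hours

36/13


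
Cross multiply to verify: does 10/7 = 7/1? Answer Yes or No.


Cross multiply to check 10/7 = 7/1
Left cross product: 10 * 1 = 10
Right cross product: 7 * 7 = 49
10 != 49
Not equal, so proportions differ => No

No


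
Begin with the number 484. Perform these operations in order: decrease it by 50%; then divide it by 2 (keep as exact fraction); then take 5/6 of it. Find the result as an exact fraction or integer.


Start with 484.
Step 1: Decrease by 50%: 484 * 50/100 = 242
Step 2: Divide by 2: 242 / 2 = 121
Step 3: Take 5/6: 121 * 5/6 = 605/6
Final result = 605/6

605/6


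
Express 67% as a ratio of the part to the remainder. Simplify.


Part = 67%, Remainder = 33%
Ratio = 67:33
GCD(67, 33) = 1
Simplify: 67:33 = 67:33

67:33


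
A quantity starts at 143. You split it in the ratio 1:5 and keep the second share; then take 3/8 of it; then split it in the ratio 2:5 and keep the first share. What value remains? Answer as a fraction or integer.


Start with 143.
Step 1: Split 1:5, second share = 143 * 5/6 = 715/6
Step 2: Take 3/8: 715/6 * 3/8 = 715/16
Step 3: Split 2:5, first share = 715/16 * 2/7 = 715/56
Final result = 715/56

715/56


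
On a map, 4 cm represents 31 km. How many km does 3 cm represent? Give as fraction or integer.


Map scale: 4 cm = 31 km
Measured distance on map = 3 cm
Set up proportion: 3 * 31 / 4
= 93 / 4
= 93/4 km

93/4


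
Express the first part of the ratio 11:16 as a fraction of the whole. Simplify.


Total parts = 11 + 16 = 27
First part fraction = 11/27
Simplify: 11/27 = 11/27

11/27


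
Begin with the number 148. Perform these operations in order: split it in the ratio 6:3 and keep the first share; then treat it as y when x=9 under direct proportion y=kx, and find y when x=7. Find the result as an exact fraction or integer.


Start with 148.
Step 1: Split 6:3, first share = 148 * 6/9 = 296/3
Step 2: Direct prop: k = (296/3)/9; new y = k*7 = 296/3*7/9 = 2072/27
Final result = 2072/27

2072/27


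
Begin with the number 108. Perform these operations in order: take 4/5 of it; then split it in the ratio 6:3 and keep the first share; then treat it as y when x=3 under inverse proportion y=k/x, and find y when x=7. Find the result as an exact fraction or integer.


Start with 108.
Step 1: Take 4/5: 108 * 4/5 = 432/5
Step 2: Split 6:3, first share = 432/5 * 6/9 = 288/5
Step 3: Inverse prop: k = (288/5)*3; new y = k/7 = 288/5*3/7 = 864/35
Final result = 864/35

864/35


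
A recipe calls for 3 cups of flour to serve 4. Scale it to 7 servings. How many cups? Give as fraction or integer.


Original: 3 cups for 4 servings
Target servings = 7
Scaling factor = 7/4
New amount = 3 * 7/4
= 21/4
= 21/4 cups

21/4


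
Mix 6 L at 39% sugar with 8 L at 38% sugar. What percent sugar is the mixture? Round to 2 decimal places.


Solute in mixture 1 = 39% of 6 L = 6*39/100 = 117/50 L
Solute in mixture 2 = 38% of 8 L = 8*38/100 = 76/25 L
Total solute = 117/50 + 76/25 = 269/50 L
Total volume = 6 + 8 = 14 L
Final concentration = 269/50/14 * 100 = 38.43%

38.43


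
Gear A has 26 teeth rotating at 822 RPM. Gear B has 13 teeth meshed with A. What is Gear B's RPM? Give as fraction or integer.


Gear ratio: teeth_A * RPM_A = teeth_B * RPM_B
26 * 822 = 13 * RPM_B
21372 = 13 * RPM_B
RPM_B = 21372 / 13
RPM_B = 1644

1644


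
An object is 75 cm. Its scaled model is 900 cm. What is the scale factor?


Original length = 75 cm
Scaled length = 900 cm
Scale factor = 900 / 75
= 12

12


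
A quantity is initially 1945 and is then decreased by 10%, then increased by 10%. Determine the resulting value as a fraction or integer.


Start: 1945
Step 1: decrease by 10% => multiply by 90/100
  1945 * 90/100 = 3501/2
Step 2: increase by 10% => multiply by 110/100
  3501/2 * 110/100 = 38511/20
Final value = 38511/20

38511/20


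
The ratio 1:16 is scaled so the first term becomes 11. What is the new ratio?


Original ratio: 1:16
First term target: 11
Scale factor = 11 / 1 = 11
Multiply second term: 16 * 11 = 176
Equivalent ratio = 11:176

11:176


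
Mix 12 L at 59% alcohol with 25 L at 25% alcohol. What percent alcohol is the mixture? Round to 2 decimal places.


Solute in mixture 1 = 59% of 12 L = 12*59/100 = 177/25 L
Solute in mixture 2 = 25% of 25 L = 25*25/100 = 25/4 L
Total solute = 177/25 + 25/4 = 1333/100 L
Total volume = 12 + 25 = 37 L
Final concentration = 1333/100/37 * 100 = 36.03%

36.03


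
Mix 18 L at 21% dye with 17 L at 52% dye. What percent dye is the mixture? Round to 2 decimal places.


Solute in mixture 1 = 21% of 18 L = 18*21/100 = 189/50 L
Solute in mixture 2 = 52% of 17 L = 17*52/100 = 221/25 L
Total solute = 189/50 + 221/25 = 631/50 L
Total volume = 18 + 17 = 35 L
Final concentration = 631/50/35 * 100 = 36.06%

36.06


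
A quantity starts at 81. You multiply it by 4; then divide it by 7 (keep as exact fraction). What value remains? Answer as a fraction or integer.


Start with 81.
Step 1: Multiply by 4: 81 * 4 = 324
Step 2: Divide by 7: 324 / 7 = 324/7
Final result = 324/7

324/7


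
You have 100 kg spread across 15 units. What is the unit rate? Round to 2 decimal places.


Total kg = 100
Number of units = 15
Unit rate = 100 / 15
= 6.67 kg per unit

6.67


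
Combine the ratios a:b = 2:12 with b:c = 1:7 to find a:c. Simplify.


Given a:b = 2:12 and b:c = 1:7
Make b consistent. Multiply first ratio by 1: a:b = 2:12
Multiply second ratio by 12: b:c = 12:84
Now b = 12 in both, so a:b:c = 2:12:84
Therefore a:c = 2:84
Simplify by GCD: a:c = 1:42

1:42


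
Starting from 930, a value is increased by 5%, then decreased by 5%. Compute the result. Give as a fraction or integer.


Start: 930
Step 1: increase by 5% => multiply by 105/100
  930 * 105/100 = 1953/2
Step 2: decrease by 5% => multiply by 95/100
  1953/2 * 95/100 = 37107/40
Final value = 37107/40

37107/40


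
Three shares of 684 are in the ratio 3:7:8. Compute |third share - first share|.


Total parts = 3 + 7 + 8 = 18
Value per part = 684 / 18 = 38
Shares: 3*38=114, 7*38=266, 8*38=304
Third share = 304, first share = 114
Difference = |304 - 114| = 190

190


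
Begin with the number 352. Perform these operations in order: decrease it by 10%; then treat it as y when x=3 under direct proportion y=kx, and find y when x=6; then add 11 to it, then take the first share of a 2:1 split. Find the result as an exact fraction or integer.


Start with 352.
Step 1: Decrease by 10%: 352 * 90/100 = 1584/5
Step 2: Direct prop: k = (1584/5)/3; new y = k*6 = 1584/5*6/3 = 3168/5
Step 3: Add 11: 3168/5+11=3223/5; split 2:1 first = 3223/5*2/3 = 6446/15
Final result = 6446/15

6446/15


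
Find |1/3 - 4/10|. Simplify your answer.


Simplify: 1/3 = 1/3 and 4/10 = 2/5
Find common denominator: LCD = 15
Convert: 5/15 and 6/15
Difference = |5 - 6|/15 = 1/15
Simplified = 1/15

1/15


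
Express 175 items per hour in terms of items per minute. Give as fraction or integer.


Converting from per hour to per minute
Rate = 175 items per hour
Divide by 60: 175/60
= 35/12 items per minute

35/12


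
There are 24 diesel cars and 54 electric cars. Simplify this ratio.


Find GCD(24, 54)
GCD = 6
Divide both by 6: 24/6 = 4, 54/6 = 9
Simplified ratio = 4:9

4:9


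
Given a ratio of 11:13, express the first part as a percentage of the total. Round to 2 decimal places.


Total parts = 11 + 13 = 24
First part fraction = 11/24
Percentage = (11/24) * 100
= 0.458333 * 100
= 45.83%

45.83


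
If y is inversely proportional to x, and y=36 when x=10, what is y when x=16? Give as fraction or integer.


Inverse proportion: y = k/x
Find k: k = 10 * 36 = 360
Compute y at x=16: y = 360/16
y = 45/2

45/2


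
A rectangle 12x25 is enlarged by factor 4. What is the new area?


Original dimensions: 12 x 25
Enlargement factor = 4
New width = 12 * 4 = 48
New height = 25 * 4 = 100
New area = 48 * 100 = 4800

4800


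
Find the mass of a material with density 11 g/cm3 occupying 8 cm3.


Using mass = density * volume
Density = 11 g/cm3
Volume = 8 cm3
Mass = 11 * 8
= 88 g

88


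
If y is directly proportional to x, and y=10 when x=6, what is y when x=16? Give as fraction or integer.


Direct proportion: y = kx
Find k: k = 10/6 = 5/3
Compute y at x=16: y = 5/3 * 16
y = 80/3

80/3


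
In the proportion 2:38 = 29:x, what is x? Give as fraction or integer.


Setting up: 2/38 = 29/x
Cross multiply: 2 * x = 38 * 29
2x = 1102
x = 1102/2
x = 551

551


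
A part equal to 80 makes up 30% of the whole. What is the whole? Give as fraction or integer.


Given: 80 is 30% of the whole
Set up: 80 = 30/100 * whole
whole = 80 * 100 / 30
whole = 8000 / 30
whole = 800/3

800/3


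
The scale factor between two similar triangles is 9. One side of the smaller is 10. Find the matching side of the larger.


Similar triangles have proportional sides
Scale factor = 9
Smaller side = 10
Corresponding larger side = 10 * 9
= 90

90


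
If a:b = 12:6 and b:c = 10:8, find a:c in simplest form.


Given a:b = 12:6 and b:c = 10:8
Make b consistent. Multiply first ratio by 10: a:b = 120:60
Multiply second ratio by 6: b:c = 60:48
Now b = 60 in both, so a:b:c = 120:60:48
Therefore a:c = 120:48
Simplify by GCD: a:c = 5:2

5:2


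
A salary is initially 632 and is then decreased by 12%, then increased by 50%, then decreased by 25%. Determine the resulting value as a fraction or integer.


Start: 632
Step 1: decrease by 12% => multiply by 88/100
  632 * 88/100 = 13904/25
Step 2: increase by 50% => multiply by 150/100
  13904/25 * 150/100 = 20856/25
Step 3: decrease by 25% => multiply by 75/100
  20856/25 * 75/100 = 15642/25
Final value = 15642/25

15642/25
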